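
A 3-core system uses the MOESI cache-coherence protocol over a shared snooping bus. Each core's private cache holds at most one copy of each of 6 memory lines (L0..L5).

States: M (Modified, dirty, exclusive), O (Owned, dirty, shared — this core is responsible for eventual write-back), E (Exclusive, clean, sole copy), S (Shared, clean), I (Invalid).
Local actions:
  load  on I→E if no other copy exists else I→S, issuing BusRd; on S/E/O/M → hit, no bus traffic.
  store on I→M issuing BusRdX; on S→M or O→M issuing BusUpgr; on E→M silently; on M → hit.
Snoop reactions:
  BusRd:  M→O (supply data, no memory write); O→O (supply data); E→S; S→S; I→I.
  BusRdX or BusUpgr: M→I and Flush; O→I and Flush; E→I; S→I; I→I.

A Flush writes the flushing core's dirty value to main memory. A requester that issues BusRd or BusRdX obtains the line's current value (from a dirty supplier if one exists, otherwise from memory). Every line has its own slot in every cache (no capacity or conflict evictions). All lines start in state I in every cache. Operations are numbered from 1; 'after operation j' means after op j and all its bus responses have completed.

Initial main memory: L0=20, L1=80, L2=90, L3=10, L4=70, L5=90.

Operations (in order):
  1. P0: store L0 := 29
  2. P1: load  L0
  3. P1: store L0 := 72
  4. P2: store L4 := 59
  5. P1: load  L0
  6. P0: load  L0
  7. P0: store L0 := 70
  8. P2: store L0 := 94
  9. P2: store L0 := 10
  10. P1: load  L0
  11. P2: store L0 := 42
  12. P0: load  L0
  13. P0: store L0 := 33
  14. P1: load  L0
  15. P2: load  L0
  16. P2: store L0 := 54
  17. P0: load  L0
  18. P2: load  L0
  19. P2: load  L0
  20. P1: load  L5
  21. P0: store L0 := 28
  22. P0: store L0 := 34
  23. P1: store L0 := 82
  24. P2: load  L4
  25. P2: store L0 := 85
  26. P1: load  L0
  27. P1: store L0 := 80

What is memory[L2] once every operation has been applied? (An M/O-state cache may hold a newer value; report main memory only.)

1. P0: store L0 := 29  bus=[BusRdX]  L0: P0=M P1=I P2=I  mem[L0]=20
2. P1: load  L0  bus=[BusRd]  L0: P0=O P1=S P2=I  mem[L0]=20
3. P1: store L0 := 72  bus=[BusUpgr,Flush]  L0: P0=I P1=M P2=I  mem[L0]=29
4. P2: store L4 := 59  bus=[BusRdX]  L4: P0=I P1=I P2=M  mem[L4]=70
5. P1: load  L0  bus=[-]  L0: P0=I P1=M P2=I  mem[L0]=29
6. P0: load  L0  bus=[BusRd]  L0: P0=S P1=O P2=I  mem[L0]=29
7. P0: store L0 := 70  bus=[BusUpgr,Flush]  L0: P0=M P1=I P2=I  mem[L0]=72
8. P2: store L0 := 94  bus=[BusRdX,Flush]  L0: P0=I P1=I P2=M  mem[L0]=70
9. P2: store L0 := 10  bus=[-]  L0: P0=I P1=I P2=M  mem[L0]=70
10. P1: load  L0  bus=[BusRd]  L0: P0=I P1=S P2=O  mem[L0]=70
11. P2: store L0 := 42  bus=[BusUpgr]  L0: P0=I P1=I P2=M  mem[L0]=70
12. P0: load  L0  bus=[BusRd]  L0: P0=S P1=I P2=O  mem[L0]=70
13. P0: store L0 := 33  bus=[BusUpgr,Flush]  L0: P0=M P1=I P2=I  mem[L0]=42
14. P1: load  L0  bus=[BusRd]  L0: P0=O P1=S P2=I  mem[L0]=42
15. P2: load  L0  bus=[BusRd]  L0: P0=O P1=S P2=S  mem[L0]=42
16. P2: store L0 := 54  bus=[BusUpgr,Flush]  L0: P0=I P1=I P2=M  mem[L0]=33
17. P0: load  L0  bus=[BusRd]  L0: P0=S P1=I P2=O  mem[L0]=33
18. P2: load  L0  bus=[-]  L0: P0=S P1=I P2=O  mem[L0]=33
19. P2: load  L0  bus=[-]  L0: P0=S P1=I P2=O  mem[L0]=33
20. P1: load  L5  bus=[BusRd]  L5: P0=I P1=E P2=I  mem[L5]=90
21. P0: store L0 := 28  bus=[BusUpgr,Flush]  L0: P0=M P1=I P2=I  mem[L0]=54
22. P0: store L0 := 34  bus=[-]  L0: P0=M P1=I P2=I  mem[L0]=54
23. P1: store L0 := 82  bus=[BusRdX,Flush]  L0: P0=I P1=M P2=I  mem[L0]=34
24. P2: load  L4  bus=[-]  L4: P0=I P1=I P2=M  mem[L4]=70
25. P2: store L0 := 85  bus=[BusRdX,Flush]  L0: P0=I P1=I P2=M  mem[L0]=82
26. P1: load  L0  bus=[BusRd]  L0: P0=I P1=S P2=O  mem[L0]=82
27. P1: store L0 := 80  bus=[BusUpgr,Flush]  L0: P0=I P1=M P2=I  mem[L0]=85

memory[L2] = 90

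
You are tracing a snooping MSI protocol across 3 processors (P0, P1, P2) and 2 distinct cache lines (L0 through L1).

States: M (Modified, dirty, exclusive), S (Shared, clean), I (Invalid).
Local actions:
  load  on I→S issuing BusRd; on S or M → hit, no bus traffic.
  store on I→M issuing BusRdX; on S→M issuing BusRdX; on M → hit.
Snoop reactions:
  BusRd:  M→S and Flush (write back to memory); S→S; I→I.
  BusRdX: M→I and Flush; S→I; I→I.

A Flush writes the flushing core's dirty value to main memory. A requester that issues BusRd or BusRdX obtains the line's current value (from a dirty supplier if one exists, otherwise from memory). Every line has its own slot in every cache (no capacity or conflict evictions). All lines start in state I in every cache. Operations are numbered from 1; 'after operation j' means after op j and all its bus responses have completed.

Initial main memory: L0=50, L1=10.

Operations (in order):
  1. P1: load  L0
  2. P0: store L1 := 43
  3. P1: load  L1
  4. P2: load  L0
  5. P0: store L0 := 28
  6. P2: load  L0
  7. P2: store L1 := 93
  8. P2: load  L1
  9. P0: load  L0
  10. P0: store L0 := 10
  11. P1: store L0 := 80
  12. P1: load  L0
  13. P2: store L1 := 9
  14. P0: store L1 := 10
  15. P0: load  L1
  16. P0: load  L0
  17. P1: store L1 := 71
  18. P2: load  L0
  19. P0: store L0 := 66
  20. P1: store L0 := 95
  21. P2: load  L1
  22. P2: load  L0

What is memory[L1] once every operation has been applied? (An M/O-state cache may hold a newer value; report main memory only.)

memory[L1] = 71

[1] P1: load  L0 | P0:I, P1:S(50), P2:I | bus: BusRd
[2] P0: store L1 := 43 | P0:M(43), P1:I, P2:I | bus: BusRdX
[3] P1: load  L1 | P0:S(43), P1:S(43), P2:I | bus: BusRd,Flush
[4] P2: load  L0 | P0:I, P1:S(50), P2:S(50) | bus: BusRd
[5] P0: store L0 := 28 | P0:M(28), P1:I, P2:I | bus: BusRdX
[6] P2: load  L0 | P0:S(28), P1:I, P2:S(28) | bus: BusRd,Flush
[7] P2: store L1 := 93 | P0:I, P1:I, P2:M(93) | bus: BusRdX
[8] P2: load  L1 | P0:I, P1:I, P2:M(93) | bus: none
[9] P0: load  L0 | P0:S(28), P1:I, P2:S(28) | bus: none
[10] P0: store L0 := 10 | P0:M(10), P1:I, P2:I | bus: BusRdX
[11] P1: store L0 := 80 | P0:I, P1:M(80), P2:I | bus: BusRdX,Flush
[12] P1: load  L0 | P0:I, P1:M(80), P2:I | bus: none
[13] P2: store L1 := 9 | P0:I, P1:I, P2:M(9) | bus: none
[14] P0: store L1 := 10 | P0:M(10), P1:I, P2:I | bus: BusRdX,Flush
[15] P0: load  L1 | P0:M(10), P1:I, P2:I | bus: none
[16] P0: load  L0 | P0:S(80), P1:S(80), P2:I | bus: BusRd,Flush
[17] P1: store L1 := 71 | P0:I, P1:M(71), P2:I | bus: BusRdX,Flush
[18] P2: load  L0 | P0:S(80), P1:S(80), P2:S(80) | bus: BusRd
[19] P0: store L0 := 66 | P0:M(66), P1:I, P2:I | bus: BusRdX
[20] P1: store L0 := 95 | P0:I, P1:M(95), P2:I | bus: BusRdX,Flush
[21] P2: load  L1 | P0:I, P1:S(71), P2:S(71) | bus: BusRd,Flush
[22] P2: load  L0 | P0:I, P1:S(95), P2:S(95) | bus: BusRd,Flush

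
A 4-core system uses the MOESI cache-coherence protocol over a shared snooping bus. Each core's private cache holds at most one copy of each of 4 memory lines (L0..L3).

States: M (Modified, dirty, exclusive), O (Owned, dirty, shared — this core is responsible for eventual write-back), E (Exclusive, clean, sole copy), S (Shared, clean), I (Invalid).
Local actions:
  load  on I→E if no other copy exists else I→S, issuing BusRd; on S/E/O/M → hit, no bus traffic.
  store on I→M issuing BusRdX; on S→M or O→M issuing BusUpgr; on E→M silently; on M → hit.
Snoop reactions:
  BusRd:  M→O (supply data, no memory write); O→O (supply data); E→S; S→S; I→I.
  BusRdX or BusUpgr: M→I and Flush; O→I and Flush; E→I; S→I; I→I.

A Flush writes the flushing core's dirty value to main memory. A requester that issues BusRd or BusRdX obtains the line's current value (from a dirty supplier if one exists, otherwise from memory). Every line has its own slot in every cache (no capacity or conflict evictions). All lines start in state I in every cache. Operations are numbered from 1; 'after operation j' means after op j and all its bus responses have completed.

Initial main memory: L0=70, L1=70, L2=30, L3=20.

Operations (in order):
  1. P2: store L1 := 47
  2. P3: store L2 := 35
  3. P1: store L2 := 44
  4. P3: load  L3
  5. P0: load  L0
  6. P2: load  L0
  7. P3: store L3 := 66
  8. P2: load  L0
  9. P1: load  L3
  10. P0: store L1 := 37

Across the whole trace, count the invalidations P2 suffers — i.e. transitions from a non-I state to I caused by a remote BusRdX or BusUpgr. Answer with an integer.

  op1 P2: store L1 := 47 → I/I/M/I on L1; bus BusRdX; mem=70
  op2 P3: store L2 := 35 → I/I/I/M on L2; bus BusRdX; mem=30
  op3 P1: store L2 := 44 → I/M/I/I on L2; bus BusRdX Flush; mem=35
  op4 P3: load  L3 → I/I/I/E on L3; bus BusRd; mem=20
  op5 P0: load  L0 → E/I/I/I on L0; bus BusRd; mem=70
  op6 P2: load  L0 → S/I/S/I on L0; bus BusRd; mem=70
  op7 P3: store L3 := 66 → I/I/I/M on L3; bus (none); mem=20
  op8 P2: load  L0 → S/I/S/I on L0; bus (none); mem=70
  op9 P1: load  L3 → I/S/I/O on L3; bus BusRd; mem=20
  op10 P0: store L1 := 37 → M/I/I/I on L1; bus BusRdX Flush; mem=47

invalidations = 1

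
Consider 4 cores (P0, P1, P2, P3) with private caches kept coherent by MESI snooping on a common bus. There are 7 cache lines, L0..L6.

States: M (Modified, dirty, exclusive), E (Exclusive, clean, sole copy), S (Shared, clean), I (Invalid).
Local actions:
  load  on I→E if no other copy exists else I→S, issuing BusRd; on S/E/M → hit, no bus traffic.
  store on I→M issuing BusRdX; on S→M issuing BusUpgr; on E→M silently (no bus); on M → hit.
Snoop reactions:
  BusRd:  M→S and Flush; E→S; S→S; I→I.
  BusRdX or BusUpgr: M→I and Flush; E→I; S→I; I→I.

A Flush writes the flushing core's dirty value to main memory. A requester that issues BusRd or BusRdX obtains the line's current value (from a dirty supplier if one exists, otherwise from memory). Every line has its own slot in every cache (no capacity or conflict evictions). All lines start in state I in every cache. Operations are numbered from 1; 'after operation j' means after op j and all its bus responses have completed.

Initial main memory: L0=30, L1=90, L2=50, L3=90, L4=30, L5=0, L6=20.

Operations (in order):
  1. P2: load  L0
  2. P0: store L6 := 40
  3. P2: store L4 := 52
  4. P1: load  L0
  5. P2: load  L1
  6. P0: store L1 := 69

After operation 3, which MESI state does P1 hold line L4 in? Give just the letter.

[1] P2: load  L0 | P0:I, P1:I, P2:E(30), P3:I | bus: BusRd
[2] P0: store L6 := 40 | P0:M(40), P1:I, P2:I, P3:I | bus: BusRdX
[3] P2: store L4 := 52 | P0:I, P1:I, P2:M(52), P3:I | bus: BusRdX
[4] P1: load  L0 | P0:I, P1:S(30), P2:S(30), P3:I | bus: BusRd
[5] P2: load  L1 | P0:I, P1:I, P2:E(90), P3:I | bus: BusRd
[6] P0: store L1 := 69 | P0:M(69), P1:I, P2:I, P3:I | bus: BusRdX

state = I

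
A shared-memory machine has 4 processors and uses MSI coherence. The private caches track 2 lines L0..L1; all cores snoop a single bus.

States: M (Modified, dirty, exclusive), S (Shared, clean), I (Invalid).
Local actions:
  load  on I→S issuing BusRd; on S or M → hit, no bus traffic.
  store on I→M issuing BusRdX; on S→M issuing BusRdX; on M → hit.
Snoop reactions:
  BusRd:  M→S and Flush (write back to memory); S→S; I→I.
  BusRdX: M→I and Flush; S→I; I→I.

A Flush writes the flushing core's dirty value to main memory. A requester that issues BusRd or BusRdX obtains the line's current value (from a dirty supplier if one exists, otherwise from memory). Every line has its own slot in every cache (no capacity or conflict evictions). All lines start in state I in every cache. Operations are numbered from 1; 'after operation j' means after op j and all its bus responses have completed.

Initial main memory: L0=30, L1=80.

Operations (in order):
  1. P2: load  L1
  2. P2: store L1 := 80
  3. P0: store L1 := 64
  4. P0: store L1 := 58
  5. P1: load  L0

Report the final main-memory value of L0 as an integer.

step 1: P2: load  L1  ⟶  IISI  (L1)  txn=BusRd  M[L1]=80
step 2: P2: store L1 := 80  ⟶  IIMI  (L1)  txn=BusRdX  M[L1]=80
step 3: P0: store L1 := 64  ⟶  MIII  (L1)  txn=BusRdX+Flush  M[L1]=80
step 4: P0: store L1 := 58  ⟶  MIII  (L1)  txn=∅  M[L1]=80
step 5: P1: load  L0  ⟶  ISII  (L0)  txn=BusRd  M[L0]=30

memory[L0] = 30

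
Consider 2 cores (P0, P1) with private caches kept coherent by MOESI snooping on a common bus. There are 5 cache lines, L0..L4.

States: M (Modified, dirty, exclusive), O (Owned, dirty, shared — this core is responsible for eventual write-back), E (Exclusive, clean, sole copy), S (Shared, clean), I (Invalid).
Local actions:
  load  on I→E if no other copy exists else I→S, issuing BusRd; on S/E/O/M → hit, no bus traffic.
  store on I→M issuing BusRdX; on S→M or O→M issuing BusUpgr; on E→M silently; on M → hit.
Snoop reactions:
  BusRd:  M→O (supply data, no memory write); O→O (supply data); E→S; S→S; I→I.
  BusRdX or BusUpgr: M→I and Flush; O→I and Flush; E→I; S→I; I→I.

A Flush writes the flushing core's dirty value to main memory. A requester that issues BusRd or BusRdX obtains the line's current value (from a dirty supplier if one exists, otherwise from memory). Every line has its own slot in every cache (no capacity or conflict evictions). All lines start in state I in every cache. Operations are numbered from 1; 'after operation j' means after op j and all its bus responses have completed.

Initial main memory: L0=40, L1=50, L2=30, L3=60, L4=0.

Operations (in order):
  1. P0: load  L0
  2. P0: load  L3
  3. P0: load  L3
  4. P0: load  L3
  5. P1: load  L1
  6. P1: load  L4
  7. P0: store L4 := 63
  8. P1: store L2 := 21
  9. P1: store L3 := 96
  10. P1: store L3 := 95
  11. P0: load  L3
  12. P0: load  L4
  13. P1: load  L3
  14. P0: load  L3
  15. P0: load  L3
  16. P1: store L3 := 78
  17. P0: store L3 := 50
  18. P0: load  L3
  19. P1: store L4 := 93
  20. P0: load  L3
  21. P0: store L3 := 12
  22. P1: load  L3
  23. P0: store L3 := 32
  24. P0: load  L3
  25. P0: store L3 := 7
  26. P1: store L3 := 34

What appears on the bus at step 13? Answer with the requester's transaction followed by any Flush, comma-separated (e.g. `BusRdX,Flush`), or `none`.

bus = none

  op1 P0: load  L0 → E/I on L0; bus BusRd; mem=40
  op2 P0: load  L3 → E/I on L3; bus BusRd; mem=60
  op3 P0: load  L3 → E/I on L3; bus (none); mem=60
  op4 P0: load  L3 → E/I on L3; bus (none); mem=60
  op5 P1: load  L1 → I/E on L1; bus BusRd; mem=50
  op6 P1: load  L4 → I/E on L4; bus BusRd; mem=0
  op7 P0: store L4 := 63 → M/I on L4; bus BusRdX; mem=0
  op8 P1: store L2 := 21 → I/M on L2; bus BusRdX; mem=30
  op9 P1: store L3 := 96 → I/M on L3; bus BusRdX; mem=60
  op10 P1: store L3 := 95 → I/M on L3; bus (none); mem=60
  op11 P0: load  L3 → S/O on L3; bus BusRd; mem=60
  op12 P0: load  L4 → M/I on L4; bus (none); mem=0
  op13 P1: load  L3 → S/O on L3; bus (none); mem=60
  op14 P0: load  L3 → S/O on L3; bus (none); mem=60
  op15 P0: load  L3 → S/O on L3; bus (none); mem=60
  op16 P1: store L3 := 78 → I/M on L3; bus BusUpgr; mem=60
  op17 P0: store L3 := 50 → M/I on L3; bus BusRdX Flush; mem=78
  op18 P0: load  L3 → M/I on L3; bus (none); mem=78
  op19 P1: store L4 := 93 → I/M on L4; bus BusRdX Flush; mem=63
  op20 P0: load  L3 → M/I on L3; bus (none); mem=78
  op21 P0: store L3 := 12 → M/I on L3; bus (none); mem=78
  op22 P1: load  L3 → O/S on L3; bus BusRd; mem=78
  op23 P0: store L3 := 32 → M/I on L3; bus BusUpgr; mem=78
  op24 P0: load  L3 → M/I on L3; bus (none); mem=78
  op25 P0: store L3 := 7 → M/I on L3; bus (none); mem=78
  op26 P1: store L3 := 34 → I/M on L3; bus BusRdX Flush; mem=7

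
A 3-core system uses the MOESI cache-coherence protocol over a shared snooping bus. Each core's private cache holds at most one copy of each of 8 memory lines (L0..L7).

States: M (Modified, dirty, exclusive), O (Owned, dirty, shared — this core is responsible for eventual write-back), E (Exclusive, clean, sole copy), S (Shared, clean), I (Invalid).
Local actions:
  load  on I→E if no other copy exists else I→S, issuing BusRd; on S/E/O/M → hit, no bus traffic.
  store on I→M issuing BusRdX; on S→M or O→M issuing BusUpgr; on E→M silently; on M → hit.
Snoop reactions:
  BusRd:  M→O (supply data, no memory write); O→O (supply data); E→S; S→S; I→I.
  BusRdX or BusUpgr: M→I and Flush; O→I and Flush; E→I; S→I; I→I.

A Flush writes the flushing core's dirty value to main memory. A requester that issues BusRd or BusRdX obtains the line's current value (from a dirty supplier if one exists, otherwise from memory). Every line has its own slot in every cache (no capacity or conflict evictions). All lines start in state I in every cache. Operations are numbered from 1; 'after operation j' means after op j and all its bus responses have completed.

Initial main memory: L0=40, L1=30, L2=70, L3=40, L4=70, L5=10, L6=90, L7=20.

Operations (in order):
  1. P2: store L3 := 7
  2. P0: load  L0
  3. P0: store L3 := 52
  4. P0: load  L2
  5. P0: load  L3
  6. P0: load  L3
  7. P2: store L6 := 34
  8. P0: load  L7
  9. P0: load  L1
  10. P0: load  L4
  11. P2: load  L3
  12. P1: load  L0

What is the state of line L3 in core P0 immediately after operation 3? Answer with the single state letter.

[1] P2: store L3 := 7 | P0:I, P1:I, P2:M(7) | bus: BusRdX
[2] P0: load  L0 | P0:E(40), P1:I, P2:I | bus: BusRd
[3] P0: store L3 := 52 | P0:M(52), P1:I, P2:I | bus: BusRdX,Flush
[4] P0: load  L2 | P0:E(70), P1:I, P2:I | bus: BusRd
[5] P0: load  L3 | P0:M(52), P1:I, P2:I | bus: none
[6] P0: load  L3 | P0:M(52), P1:I, P2:I | bus: none
[7] P2: store L6 := 34 | P0:I, P1:I, P2:M(34) | bus: BusRdX
[8] P0: load  L7 | P0:E(20), P1:I, P2:I | bus: BusRd
[9] P0: load  L1 | P0:E(30), P1:I, P2:I | bus: BusRd
[10] P0: load  L4 | P0:E(70), P1:I, P2:I | bus: BusRd
[11] P2: load  L3 | P0:O(52), P1:I, P2:S(52) | bus: BusRd
[12] P1: load  L0 | P0:S(40), P1:S(40), P2:I | bus: BusRd

state = M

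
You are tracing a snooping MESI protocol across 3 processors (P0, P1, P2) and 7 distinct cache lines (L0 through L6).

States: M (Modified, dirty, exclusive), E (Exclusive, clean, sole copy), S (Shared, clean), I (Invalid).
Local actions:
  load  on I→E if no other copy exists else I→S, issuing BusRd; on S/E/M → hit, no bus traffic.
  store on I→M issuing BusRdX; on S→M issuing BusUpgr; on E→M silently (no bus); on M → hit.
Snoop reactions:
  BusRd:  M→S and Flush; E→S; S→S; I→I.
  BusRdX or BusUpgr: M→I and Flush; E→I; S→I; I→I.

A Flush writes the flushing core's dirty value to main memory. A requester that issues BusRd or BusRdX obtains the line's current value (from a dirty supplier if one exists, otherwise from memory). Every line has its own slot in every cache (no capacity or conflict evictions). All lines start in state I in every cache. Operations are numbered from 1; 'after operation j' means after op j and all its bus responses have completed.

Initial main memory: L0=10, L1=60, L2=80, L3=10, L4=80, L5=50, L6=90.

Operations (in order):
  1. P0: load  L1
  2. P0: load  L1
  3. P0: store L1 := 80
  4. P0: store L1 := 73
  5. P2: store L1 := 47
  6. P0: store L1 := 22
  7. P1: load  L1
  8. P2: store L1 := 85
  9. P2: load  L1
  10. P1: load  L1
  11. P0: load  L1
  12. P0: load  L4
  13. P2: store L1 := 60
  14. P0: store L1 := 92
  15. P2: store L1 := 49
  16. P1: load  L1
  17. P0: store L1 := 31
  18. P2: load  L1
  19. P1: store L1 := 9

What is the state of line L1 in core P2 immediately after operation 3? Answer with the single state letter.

1. P0: load  L1  bus=[BusRd]  L1: P0=E P1=I P2=I  mem[L1]=60
2. P0: load  L1  bus=[-]  L1: P0=E P1=I P2=I  mem[L1]=60
3. P0: store L1 := 80  bus=[-]  L1: P0=M P1=I P2=I  mem[L1]=60
4. P0: store L1 := 73  bus=[-]  L1: P0=M P1=I P2=I  mem[L1]=60
5. P2: store L1 := 47  bus=[BusRdX,Flush]  L1: P0=I P1=I P2=M  mem[L1]=73
6. P0: store L1 := 22  bus=[BusRdX,Flush]  L1: P0=M P1=I P2=I  mem[L1]=47
7. P1: load  L1  bus=[BusRd,Flush]  L1: P0=S P1=S P2=I  mem[L1]=22
8. P2: store L1 := 85  bus=[BusRdX]  L1: P0=I P1=I P2=M  mem[L1]=22
9. P2: load  L1  bus=[-]  L1: P0=I P1=I P2=M  mem[L1]=22
10. P1: load  L1  bus=[BusRd,Flush]  L1: P0=I P1=S P2=S  mem[L1]=85
11. P0: load  L1  bus=[BusRd]  L1: P0=S P1=S P2=S  mem[L1]=85
12. P0: load  L4  bus=[BusRd]  L4: P0=E P1=I P2=I  mem[L4]=80
13. P2: store L1 := 60  bus=[BusUpgr]  L1: P0=I P1=I P2=M  mem[L1]=85
14. P0: store L1 := 92  bus=[BusRdX,Flush]  L1: P0=M P1=I P2=I  mem[L1]=60
15. P2: store L1 := 49  bus=[BusRdX,Flush]  L1: P0=I P1=I P2=M  mem[L1]=92
16. P1: load  L1  bus=[BusRd,Flush]  L1: P0=I P1=S P2=S  mem[L1]=49
17. P0: store L1 := 31  bus=[BusRdX]  L1: P0=M P1=I P2=I  mem[L1]=49
18. P2: load  L1  bus=[BusRd,Flush]  L1: P0=S P1=I P2=S  mem[L1]=31
19. P1: store L1 := 9  bus=[BusRdX]  L1: P0=I P1=M P2=I  mem[L1]=31

state = I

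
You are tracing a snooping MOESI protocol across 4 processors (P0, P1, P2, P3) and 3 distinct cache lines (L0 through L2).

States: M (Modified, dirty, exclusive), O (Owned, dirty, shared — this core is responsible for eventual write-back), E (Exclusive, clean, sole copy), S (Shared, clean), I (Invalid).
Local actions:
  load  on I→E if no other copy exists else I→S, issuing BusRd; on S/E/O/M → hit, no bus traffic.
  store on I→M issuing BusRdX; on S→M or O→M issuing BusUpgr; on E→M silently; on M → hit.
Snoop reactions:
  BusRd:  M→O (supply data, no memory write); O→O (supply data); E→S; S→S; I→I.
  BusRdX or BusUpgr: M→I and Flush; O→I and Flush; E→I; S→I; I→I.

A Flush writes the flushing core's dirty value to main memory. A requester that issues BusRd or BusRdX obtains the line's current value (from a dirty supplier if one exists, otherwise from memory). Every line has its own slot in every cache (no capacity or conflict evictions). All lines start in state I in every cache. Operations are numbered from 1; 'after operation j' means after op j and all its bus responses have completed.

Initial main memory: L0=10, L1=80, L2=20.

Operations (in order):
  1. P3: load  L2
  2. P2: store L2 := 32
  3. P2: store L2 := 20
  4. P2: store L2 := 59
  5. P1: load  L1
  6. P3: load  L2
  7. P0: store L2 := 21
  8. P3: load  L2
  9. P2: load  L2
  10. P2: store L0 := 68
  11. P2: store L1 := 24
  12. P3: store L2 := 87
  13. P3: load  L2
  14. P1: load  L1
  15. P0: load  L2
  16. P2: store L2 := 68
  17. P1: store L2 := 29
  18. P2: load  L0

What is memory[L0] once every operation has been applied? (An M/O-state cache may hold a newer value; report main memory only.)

  op1 P3: load  L2 → I/I/I/E on L2; bus BusRd; mem=20
  op2 P2: store L2 := 32 → I/I/M/I on L2; bus BusRdX; mem=20
  op3 P2: store L2 := 20 → I/I/M/I on L2; bus (none); mem=20
  op4 P2: store L2 := 59 → I/I/M/I on L2; bus (none); mem=20
  op5 P1: load  L1 → I/E/I/I on L1; bus BusRd; mem=80
  op6 P3: load  L2 → I/I/O/S on L2; bus BusRd; mem=20
  op7 P0: store L2 := 21 → M/I/I/I on L2; bus BusRdX Flush; mem=59
  op8 P3: load  L2 → O/I/I/S on L2; bus BusRd; mem=59
  op9 P2: load  L2 → O/I/S/S on L2; bus BusRd; mem=59
  op10 P2: store L0 := 68 → I/I/M/I on L0; bus BusRdX; mem=10
  op11 P2: store L1 := 24 → I/I/M/I on L1; bus BusRdX; mem=80
  op12 P3: store L2 := 87 → I/I/I/M on L2; bus BusUpgr Flush; mem=21
  op13 P3: load  L2 → I/I/I/M on L2; bus (none); mem=21
  op14 P1: load  L1 → I/S/O/I on L1; bus BusRd; mem=80
  op15 P0: load  L2 → S/I/I/O on L2; bus BusRd; mem=21
  op16 P2: store L2 := 68 → I/I/M/I on L2; bus BusRdX Flush; mem=87
  op17 P1: store L2 := 29 → I/M/I/I on L2; bus BusRdX Flush; mem=68
  op18 P2: load  L0 → I/I/M/I on L0; bus (none); mem=10

memory[L0] = 10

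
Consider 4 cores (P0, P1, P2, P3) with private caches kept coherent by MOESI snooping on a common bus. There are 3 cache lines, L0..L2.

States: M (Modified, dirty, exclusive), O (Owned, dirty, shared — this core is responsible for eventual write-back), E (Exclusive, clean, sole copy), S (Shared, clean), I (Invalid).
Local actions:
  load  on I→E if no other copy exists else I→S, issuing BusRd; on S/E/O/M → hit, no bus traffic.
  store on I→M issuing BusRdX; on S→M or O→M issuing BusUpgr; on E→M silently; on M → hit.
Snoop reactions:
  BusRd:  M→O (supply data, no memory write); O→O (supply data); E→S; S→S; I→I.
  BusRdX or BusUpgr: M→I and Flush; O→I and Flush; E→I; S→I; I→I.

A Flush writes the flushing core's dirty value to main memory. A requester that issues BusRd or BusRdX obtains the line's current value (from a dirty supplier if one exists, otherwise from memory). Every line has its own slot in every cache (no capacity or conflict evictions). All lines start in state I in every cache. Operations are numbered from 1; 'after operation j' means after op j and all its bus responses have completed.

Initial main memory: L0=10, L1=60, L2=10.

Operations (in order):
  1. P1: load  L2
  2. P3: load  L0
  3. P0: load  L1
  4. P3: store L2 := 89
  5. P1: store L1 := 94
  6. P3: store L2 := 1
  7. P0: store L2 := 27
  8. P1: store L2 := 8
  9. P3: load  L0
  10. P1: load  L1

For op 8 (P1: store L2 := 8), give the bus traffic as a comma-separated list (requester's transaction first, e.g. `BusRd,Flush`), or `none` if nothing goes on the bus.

  op1 P1: load  L2 → I/E/I/I on L2; bus BusRd; mem=10
  op2 P3: load  L0 → I/I/I/E on L0; bus BusRd; mem=10
  op3 P0: load  L1 → E/I/I/I on L1; bus BusRd; mem=60
  op4 P3: store L2 := 89 → I/I/I/M on L2; bus BusRdX; mem=10
  op5 P1: store L1 := 94 → I/M/I/I on L1; bus BusRdX; mem=60
  op6 P3: store L2 := 1 → I/I/I/M on L2; bus (none); mem=10
  op7 P0: store L2 := 27 → M/I/I/I on L2; bus BusRdX Flush; mem=1
  op8 P1: store L2 := 8 → I/M/I/I on L2; bus BusRdX Flush; mem=27
  op9 P3: load  L0 → I/I/I/E on L0; bus (none); mem=10
  op10 P1: load  L1 → I/M/I/I on L1; bus (none); mem=60

bus = BusRdX,Flush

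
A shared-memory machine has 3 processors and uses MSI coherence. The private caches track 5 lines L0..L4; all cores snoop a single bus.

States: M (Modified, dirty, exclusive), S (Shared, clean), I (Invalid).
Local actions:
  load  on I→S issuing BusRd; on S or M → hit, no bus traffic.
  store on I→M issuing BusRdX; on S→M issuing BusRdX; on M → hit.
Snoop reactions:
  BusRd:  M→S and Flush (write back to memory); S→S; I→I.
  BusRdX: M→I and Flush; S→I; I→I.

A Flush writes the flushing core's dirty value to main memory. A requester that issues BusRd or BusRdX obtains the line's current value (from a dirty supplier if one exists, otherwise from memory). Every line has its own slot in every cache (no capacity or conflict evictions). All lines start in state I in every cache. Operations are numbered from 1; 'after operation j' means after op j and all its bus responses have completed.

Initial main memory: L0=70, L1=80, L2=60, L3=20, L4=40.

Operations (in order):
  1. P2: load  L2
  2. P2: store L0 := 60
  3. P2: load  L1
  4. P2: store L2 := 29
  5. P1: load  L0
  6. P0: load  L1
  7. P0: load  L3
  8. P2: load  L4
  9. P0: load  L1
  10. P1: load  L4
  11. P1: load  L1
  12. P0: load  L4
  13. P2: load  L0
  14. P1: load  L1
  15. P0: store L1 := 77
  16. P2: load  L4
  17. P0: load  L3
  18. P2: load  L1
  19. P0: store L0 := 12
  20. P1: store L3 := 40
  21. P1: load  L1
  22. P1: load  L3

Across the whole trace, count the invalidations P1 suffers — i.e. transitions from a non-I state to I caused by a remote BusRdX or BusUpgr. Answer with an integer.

invalidations = 2

step 1: P2: load  L2  ⟶  IIS  (L2)  txn=BusRd  M[L2]=60
step 2: P2: store L0 := 60  ⟶  IIM  (L0)  txn=BusRdX  M[L0]=70
step 3: P2: load  L1  ⟶  IIS  (L1)  txn=BusRd  M[L1]=80
step 4: P2: store L2 := 29  ⟶  IIM  (L2)  txn=BusRdX  M[L2]=60
step 5: P1: load  L0  ⟶  ISS  (L0)  txn=BusRd+Flush  M[L0]=60
step 6: P0: load  L1  ⟶  SIS  (L1)  txn=BusRd  M[L1]=80
step 7: P0: load  L3  ⟶  SII  (L3)  txn=BusRd  M[L3]=20
step 8: P2: load  L4  ⟶  IIS  (L4)  txn=BusRd  M[L4]=40
step 9: P0: load  L1  ⟶  SIS  (L1)  txn=∅  M[L1]=80
step 10: P1: load  L4  ⟶  ISS  (L4)  txn=BusRd  M[L4]=40
step 11: P1: load  L1  ⟶  SSS  (L1)  txn=BusRd  M[L1]=80
step 12: P0: load  L4  ⟶  SSS  (L4)  txn=BusRd  M[L4]=40
step 13: P2: load  L0  ⟶  ISS  (L0)  txn=∅  M[L0]=60
step 14: P1: load  L1  ⟶  SSS  (L1)  txn=∅  M[L1]=80
step 15: P0: store L1 := 77  ⟶  MII  (L1)  txn=BusRdX  M[L1]=80
step 16: P2: load  L4  ⟶  SSS  (L4)  txn=∅  M[L4]=40
step 17: P0: load  L3  ⟶  SII  (L3)  txn=∅  M[L3]=20
step 18: P2: load  L1  ⟶  SIS  (L1)  txn=BusRd+Flush  M[L1]=77
step 19: P0: store L0 := 12  ⟶  MII  (L0)  txn=BusRdX  M[L0]=60
step 20: P1: store L3 := 40  ⟶  IMI  (L3)  txn=BusRdX  M[L3]=20
step 21: P1: load  L1  ⟶  SSS  (L1)  txn=BusRd  M[L1]=77
step 22: P1: load  L3  ⟶  IMI  (L3)  txn=∅  M[L3]=20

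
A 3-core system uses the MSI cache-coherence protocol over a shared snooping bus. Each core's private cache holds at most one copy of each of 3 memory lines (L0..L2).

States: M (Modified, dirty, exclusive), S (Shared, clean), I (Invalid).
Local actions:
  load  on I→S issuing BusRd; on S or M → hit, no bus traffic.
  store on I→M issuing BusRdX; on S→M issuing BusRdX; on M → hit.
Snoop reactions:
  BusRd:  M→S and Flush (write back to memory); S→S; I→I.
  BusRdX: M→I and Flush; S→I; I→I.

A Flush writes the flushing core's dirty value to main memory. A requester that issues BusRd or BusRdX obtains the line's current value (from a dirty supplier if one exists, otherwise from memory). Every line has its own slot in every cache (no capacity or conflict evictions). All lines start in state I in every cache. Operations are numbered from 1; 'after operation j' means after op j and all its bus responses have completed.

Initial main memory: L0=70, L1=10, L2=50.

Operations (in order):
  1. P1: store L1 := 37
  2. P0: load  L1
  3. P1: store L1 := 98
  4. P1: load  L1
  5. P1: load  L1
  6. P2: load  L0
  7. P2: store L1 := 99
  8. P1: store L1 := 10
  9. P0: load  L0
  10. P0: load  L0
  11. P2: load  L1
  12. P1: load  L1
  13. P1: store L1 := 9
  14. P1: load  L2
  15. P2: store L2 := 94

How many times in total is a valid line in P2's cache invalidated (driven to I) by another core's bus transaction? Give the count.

invalidations = 2

step 1: P1: store L1 := 37  ⟶  IMI  (L1)  txn=BusRdX  M[L1]=10
step 2: P0: load  L1  ⟶  SSI  (L1)  txn=BusRd+Flush  M[L1]=37
step 3: P1: store L1 := 98  ⟶  IMI  (L1)  txn=BusRdX  M[L1]=37
step 4: P1: load  L1  ⟶  IMI  (L1)  txn=∅  M[L1]=37
step 5: P1: load  L1  ⟶  IMI  (L1)  txn=∅  M[L1]=37
step 6: P2: load  L0  ⟶  IIS  (L0)  txn=BusRd  M[L0]=70
step 7: P2: store L1 := 99  ⟶  IIM  (L1)  txn=BusRdX+Flush  M[L1]=98
step 8: P1: store L1 := 10  ⟶  IMI  (L1)  txn=BusRdX+Flush  M[L1]=99
step 9: P0: load  L0  ⟶  SIS  (L0)  txn=BusRd  M[L0]=70
step 10: P0: load  L0  ⟶  SIS  (L0)  txn=∅  M[L0]=70
step 11: P2: load  L1  ⟶  ISS  (L1)  txn=BusRd+Flush  M[L1]=10
step 12: P1: load  L1  ⟶  ISS  (L1)  txn=∅  M[L1]=10
step 13: P1: store L1 := 9  ⟶  IMI  (L1)  txn=BusRdX  M[L1]=10
step 14: P1: load  L2  ⟶  ISI  (L2)  txn=BusRd  M[L2]=50
step 15: P2: store L2 := 94  ⟶  IIM  (L2)  txn=BusRdX  M[L2]=50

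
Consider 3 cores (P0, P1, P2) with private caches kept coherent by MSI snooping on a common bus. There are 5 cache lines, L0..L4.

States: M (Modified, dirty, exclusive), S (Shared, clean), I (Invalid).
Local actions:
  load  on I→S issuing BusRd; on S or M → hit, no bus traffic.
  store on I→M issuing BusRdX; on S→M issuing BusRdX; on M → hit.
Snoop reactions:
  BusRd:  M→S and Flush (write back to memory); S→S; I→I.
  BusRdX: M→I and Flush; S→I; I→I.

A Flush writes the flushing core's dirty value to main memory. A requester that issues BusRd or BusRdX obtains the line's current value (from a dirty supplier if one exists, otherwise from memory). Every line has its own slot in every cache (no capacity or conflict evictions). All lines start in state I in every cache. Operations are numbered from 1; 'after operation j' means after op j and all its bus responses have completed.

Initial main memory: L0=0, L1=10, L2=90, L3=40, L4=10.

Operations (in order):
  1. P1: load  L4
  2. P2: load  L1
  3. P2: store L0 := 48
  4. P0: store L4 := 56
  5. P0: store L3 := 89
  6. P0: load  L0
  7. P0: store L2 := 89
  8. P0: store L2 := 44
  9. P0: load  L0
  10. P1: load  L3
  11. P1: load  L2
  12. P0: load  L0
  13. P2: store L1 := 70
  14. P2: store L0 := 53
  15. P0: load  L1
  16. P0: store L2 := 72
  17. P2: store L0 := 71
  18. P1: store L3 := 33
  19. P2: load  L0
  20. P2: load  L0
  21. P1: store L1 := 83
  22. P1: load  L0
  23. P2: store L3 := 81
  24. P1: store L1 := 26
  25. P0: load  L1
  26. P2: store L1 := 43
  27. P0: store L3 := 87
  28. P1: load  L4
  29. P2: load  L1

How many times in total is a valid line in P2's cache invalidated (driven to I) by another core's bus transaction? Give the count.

  op1 P1: load  L4 → I/S/I on L4; bus BusRd; mem=10
  op2 P2: load  L1 → I/I/S on L1; bus BusRd; mem=10
  op3 P2: store L0 := 48 → I/I/M on L0; bus BusRdX; mem=0
  op4 P0: store L4 := 56 → M/I/I on L4; bus BusRdX; mem=10
  op5 P0: store L3 := 89 → M/I/I on L3; bus BusRdX; mem=40
  op6 P0: load  L0 → S/I/S on L0; bus BusRd Flush; mem=48
  op7 P0: store L2 := 89 → M/I/I on L2; bus BusRdX; mem=90
  op8 P0: store L2 := 44 → M/I/I on L2; bus (none); mem=90
  op9 P0: load  L0 → S/I/S on L0; bus (none); mem=48
  op10 P1: load  L3 → S/S/I on L3; bus BusRd Flush; mem=89
  op11 P1: load  L2 → S/S/I on L2; bus BusRd Flush; mem=44
  op12 P0: load  L0 → S/I/S on L0; bus (none); mem=48
  op13 P2: store L1 := 70 → I/I/M on L1; bus BusRdX; mem=10
  op14 P2: store L0 := 53 → I/I/M on L0; bus BusRdX; mem=48
  op15 P0: load  L1 → S/I/S on L1; bus BusRd Flush; mem=70
  op16 P0: store L2 := 72 → M/I/I on L2; bus BusRdX; mem=44
  op17 P2: store L0 := 71 → I/I/M on L0; bus (none); mem=48
  op18 P1: store L3 := 33 → I/M/I on L3; bus BusRdX; mem=89
  op19 P2: load  L0 → I/I/M on L0; bus (none); mem=48
  op20 P2: load  L0 → I/I/M on L0; bus (none); mem=48
  op21 P1: store L1 := 83 → I/M/I on L1; bus BusRdX; mem=70
  op22 P1: load  L0 → I/S/S on L0; bus BusRd Flush; mem=71
  op23 P2: store L3 := 81 → I/I/M on L3; bus BusRdX Flush; mem=33
  op24 P1: store L1 := 26 → I/M/I on L1; bus (none); mem=70
  op25 P0: load  L1 → S/S/I on L1; bus BusRd Flush; mem=26
  op26 P2: store L1 := 43 → I/I/M on L1; bus BusRdX; mem=26
  op27 P0: store L3 := 87 → M/I/I on L3; bus BusRdX Flush; mem=81
  op28 P1: load  L4 → S/S/I on L4; bus BusRd Flush; mem=56
  op29 P2: load  L1 → I/I/M on L1; bus (none); mem=26

invalidations = 2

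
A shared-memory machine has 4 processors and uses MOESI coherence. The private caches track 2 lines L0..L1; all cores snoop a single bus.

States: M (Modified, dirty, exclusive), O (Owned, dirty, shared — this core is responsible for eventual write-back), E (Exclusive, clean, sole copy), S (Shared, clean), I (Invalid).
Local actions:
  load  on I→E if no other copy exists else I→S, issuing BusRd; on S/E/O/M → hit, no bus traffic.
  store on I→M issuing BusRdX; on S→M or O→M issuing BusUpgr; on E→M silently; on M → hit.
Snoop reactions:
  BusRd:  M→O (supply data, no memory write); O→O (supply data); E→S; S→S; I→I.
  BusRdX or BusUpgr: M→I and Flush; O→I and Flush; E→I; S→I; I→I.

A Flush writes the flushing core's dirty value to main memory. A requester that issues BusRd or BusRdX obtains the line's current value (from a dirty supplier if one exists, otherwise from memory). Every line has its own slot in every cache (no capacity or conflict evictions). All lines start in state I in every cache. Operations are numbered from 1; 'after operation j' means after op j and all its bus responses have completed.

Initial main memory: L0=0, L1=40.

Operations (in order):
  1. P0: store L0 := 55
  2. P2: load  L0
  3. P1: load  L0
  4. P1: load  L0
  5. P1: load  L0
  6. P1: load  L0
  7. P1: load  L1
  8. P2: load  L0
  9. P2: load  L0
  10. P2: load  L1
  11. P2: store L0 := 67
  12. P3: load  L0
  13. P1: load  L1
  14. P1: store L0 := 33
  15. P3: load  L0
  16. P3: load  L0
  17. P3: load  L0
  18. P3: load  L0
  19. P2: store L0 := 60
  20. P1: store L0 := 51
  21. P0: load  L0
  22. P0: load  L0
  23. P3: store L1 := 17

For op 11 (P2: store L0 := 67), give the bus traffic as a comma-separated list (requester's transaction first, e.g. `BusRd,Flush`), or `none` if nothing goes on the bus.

1. P0: store L0 := 55  bus=[BusRdX]  L0: P0=M P1=I P2=I P3=I  mem[L0]=0
2. P2: load  L0  bus=[BusRd]  L0: P0=O P1=I P2=S P3=I  mem[L0]=0
3. P1: load  L0  bus=[BusRd]  L0: P0=O P1=S P2=S P3=I  mem[L0]=0
4. P1: load  L0  bus=[-]  L0: P0=O P1=S P2=S P3=I  mem[L0]=0
5. P1: load  L0  bus=[-]  L0: P0=O P1=S P2=S P3=I  mem[L0]=0
6. P1: load  L0  bus=[-]  L0: P0=O P1=S P2=S P3=I  mem[L0]=0
7. P1: load  L1  bus=[BusRd]  L1: P0=I P1=E P2=I P3=I  mem[L1]=40
8. P2: load  L0  bus=[-]  L0: P0=O P1=S P2=S P3=I  mem[L0]=0
9. P2: load  L0  bus=[-]  L0: P0=O P1=S P2=S P3=I  mem[L0]=0
10. P2: load  L1  bus=[BusRd]  L1: P0=I P1=S P2=S P3=I  mem[L1]=40
11. P2: store L0 := 67  bus=[BusUpgr,Flush]  L0: P0=I P1=I P2=M P3=I  mem[L0]=55
12. P3: load  L0  bus=[BusRd]  L0: P0=I P1=I P2=O P3=S  mem[L0]=55
13. P1: load  L1  bus=[-]  L1: P0=I P1=S P2=S P3=I  mem[L1]=40
14. P1: store L0 := 33  bus=[BusRdX,Flush]  L0: P0=I P1=M P2=I P3=I  mem[L0]=67
15. P3: load  L0  bus=[BusRd]  L0: P0=I P1=O P2=I P3=S  mem[L0]=67
16. P3: load  L0  bus=[-]  L0: P0=I P1=O P2=I P3=S  mem[L0]=67
17. P3: load  L0  bus=[-]  L0: P0=I P1=O P2=I P3=S  mem[L0]=67
18. P3: load  L0  bus=[-]  L0: P0=I P1=O P2=I P3=S  mem[L0]=67
19. P2: store L0 := 60  bus=[BusRdX,Flush]  L0: P0=I P1=I P2=M P3=I  mem[L0]=33
20. P1: store L0 := 51  bus=[BusRdX,Flush]  L0: P0=I P1=M P2=I P3=I  mem[L0]=60
21. P0: load  L0  bus=[BusRd]  L0: P0=S P1=O P2=I P3=I  mem[L0]=60
22. P0: load  L0  bus=[-]  L0: P0=S P1=O P2=I P3=I  mem[L0]=60
23. P3: store L1 := 17  bus=[BusRdX]  L1: P0=I P1=I P2=I P3=M  mem[L1]=40

bus = BusUpgr,Flush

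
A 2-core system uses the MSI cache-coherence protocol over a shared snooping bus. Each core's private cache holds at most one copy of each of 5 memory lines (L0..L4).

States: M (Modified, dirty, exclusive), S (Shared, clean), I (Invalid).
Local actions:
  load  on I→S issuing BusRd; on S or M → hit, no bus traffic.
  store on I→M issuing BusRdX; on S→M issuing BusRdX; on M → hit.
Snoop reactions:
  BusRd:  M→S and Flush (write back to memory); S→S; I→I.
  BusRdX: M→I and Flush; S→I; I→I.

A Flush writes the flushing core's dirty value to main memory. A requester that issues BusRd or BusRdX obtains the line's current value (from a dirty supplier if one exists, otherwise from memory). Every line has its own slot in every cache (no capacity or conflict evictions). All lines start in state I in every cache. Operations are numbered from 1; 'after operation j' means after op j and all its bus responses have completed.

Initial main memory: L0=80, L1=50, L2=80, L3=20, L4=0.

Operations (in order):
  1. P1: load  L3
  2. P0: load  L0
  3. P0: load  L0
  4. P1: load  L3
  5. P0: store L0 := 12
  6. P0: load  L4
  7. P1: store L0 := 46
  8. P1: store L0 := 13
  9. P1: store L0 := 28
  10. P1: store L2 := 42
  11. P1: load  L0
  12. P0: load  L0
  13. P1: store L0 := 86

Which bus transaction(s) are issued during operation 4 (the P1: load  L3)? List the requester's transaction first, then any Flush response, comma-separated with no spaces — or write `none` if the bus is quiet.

[1] P1: load  L3 | P0:I, P1:S(20) | bus: BusRd
[2] P0: load  L0 | P0:S(80), P1:I | bus: BusRd
[3] P0: load  L0 | P0:S(80), P1:I | bus: none
[4] P1: load  L3 | P0:I, P1:S(20) | bus: none
[5] P0: store L0 := 12 | P0:M(12), P1:I | bus: BusRdX
[6] P0: load  L4 | P0:S(0), P1:I | bus: BusRd
[7] P1: store L0 := 46 | P0:I, P1:M(46) | bus: BusRdX,Flush
[8] P1: store L0 := 13 | P0:I, P1:M(13) | bus: none
[9] P1: store L0 := 28 | P0:I, P1:M(28) | bus: none
[10] P1: store L2 := 42 | P0:I, P1:M(42) | bus: BusRdX
[11] P1: load  L0 | P0:I, P1:M(28) | bus: none
[12] P0: load  L0 | P0:S(28), P1:S(28) | bus: BusRd,Flush
[13] P1: store L0 := 86 | P0:I, P1:M(86) | bus: BusRdX

bus = none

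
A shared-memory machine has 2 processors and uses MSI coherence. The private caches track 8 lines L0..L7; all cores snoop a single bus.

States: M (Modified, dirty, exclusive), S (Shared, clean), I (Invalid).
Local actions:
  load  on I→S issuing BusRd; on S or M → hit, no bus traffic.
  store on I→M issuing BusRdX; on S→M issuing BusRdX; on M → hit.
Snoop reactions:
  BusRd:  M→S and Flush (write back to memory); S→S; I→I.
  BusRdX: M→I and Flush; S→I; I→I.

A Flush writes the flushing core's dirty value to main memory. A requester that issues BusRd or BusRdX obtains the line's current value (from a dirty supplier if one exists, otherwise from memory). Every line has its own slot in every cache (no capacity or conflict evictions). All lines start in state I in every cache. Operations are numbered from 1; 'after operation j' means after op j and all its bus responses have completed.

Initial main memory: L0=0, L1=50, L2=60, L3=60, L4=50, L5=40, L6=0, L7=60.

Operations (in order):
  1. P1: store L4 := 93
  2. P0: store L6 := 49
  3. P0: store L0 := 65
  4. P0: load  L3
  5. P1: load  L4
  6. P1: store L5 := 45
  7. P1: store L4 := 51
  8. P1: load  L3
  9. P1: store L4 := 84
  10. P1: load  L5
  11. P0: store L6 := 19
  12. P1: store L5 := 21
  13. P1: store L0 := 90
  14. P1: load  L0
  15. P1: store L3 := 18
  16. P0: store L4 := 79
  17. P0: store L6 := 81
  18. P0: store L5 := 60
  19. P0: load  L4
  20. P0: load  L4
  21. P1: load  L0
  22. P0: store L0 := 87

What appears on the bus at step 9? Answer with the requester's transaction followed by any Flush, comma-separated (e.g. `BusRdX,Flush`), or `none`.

1. P1: store L4 := 93  bus=[BusRdX]  L4: P0=I P1=M  mem[L4]=50
2. P0: store L6 := 49  bus=[BusRdX]  L6: P0=M P1=I  mem[L6]=0
3. P0: store L0 := 65  bus=[BusRdX]  L0: P0=M P1=I  mem[L0]=0
4. P0: load  L3  bus=[BusRd]  L3: P0=S P1=I  mem[L3]=60
5. P1: load  L4  bus=[-]  L4: P0=I P1=M  mem[L4]=50
6. P1: store L5 := 45  bus=[BusRdX]  L5: P0=I P1=M  mem[L5]=40
7. P1: store L4 := 51  bus=[-]  L4: P0=I P1=M  mem[L4]=50
8. P1: load  L3  bus=[BusRd]  L3: P0=S P1=S  mem[L3]=60
9. P1: store L4 := 84  bus=[-]  L4: P0=I P1=M  mem[L4]=50
10. P1: load  L5  bus=[-]  L5: P0=I P1=M  mem[L5]=40
11. P0: store L6 := 19  bus=[-]  L6: P0=M P1=I  mem[L6]=0
12. P1: store L5 := 21  bus=[-]  L5: P0=I P1=M  mem[L5]=40
13. P1: store L0 := 90  bus=[BusRdX,Flush]  L0: P0=I P1=M  mem[L0]=65
14. P1: load  L0  bus=[-]  L0: P0=I P1=M  mem[L0]=65
15. P1: store L3 := 18  bus=[BusRdX]  L3: P0=I P1=M  mem[L3]=60
16. P0: store L4 := 79  bus=[BusRdX,Flush]  L4: P0=M P1=I  mem[L4]=84
17. P0: store L6 := 81  bus=[-]  L6: P0=M P1=I  mem[L6]=0
18. P0: store L5 := 60  bus=[BusRdX,Flush]  L5: P0=M P1=I  mem[L5]=21
19. P0: load  L4  bus=[-]  L4: P0=M P1=I  mem[L4]=84
20. P0: load  L4  bus=[-]  L4: P0=M P1=I  mem[L4]=84
21. P1: load  L0  bus=[-]  L0: P0=I P1=M  mem[L0]=65
22. P0: store L0 := 87  bus=[BusRdX,Flush]  L0: P0=M P1=I  mem[L0]=90

bus = none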